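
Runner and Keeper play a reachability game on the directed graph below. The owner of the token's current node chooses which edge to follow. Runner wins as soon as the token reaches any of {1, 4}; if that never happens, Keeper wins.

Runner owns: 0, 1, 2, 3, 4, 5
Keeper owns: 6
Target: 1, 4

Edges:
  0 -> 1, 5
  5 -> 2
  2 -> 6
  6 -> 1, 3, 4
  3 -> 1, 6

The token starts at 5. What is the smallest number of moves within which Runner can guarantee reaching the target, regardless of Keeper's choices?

A0 = {1, 4}
A1: add {0, 3} — 0 (Runner) has 0→1; 3 (Runner) has 3→1.
A2: add {6} — 6 (Keeper): all of {1, 3, 4} already in.
A3: add {2} — 2 (Runner) has 2→6.
A4: add {5} — 5 (Runner) has 5→2.
A4 = all vertices. Fixed point.
5 enters the attractor at level 4, so Runner can force the target in 4 moves from there.

4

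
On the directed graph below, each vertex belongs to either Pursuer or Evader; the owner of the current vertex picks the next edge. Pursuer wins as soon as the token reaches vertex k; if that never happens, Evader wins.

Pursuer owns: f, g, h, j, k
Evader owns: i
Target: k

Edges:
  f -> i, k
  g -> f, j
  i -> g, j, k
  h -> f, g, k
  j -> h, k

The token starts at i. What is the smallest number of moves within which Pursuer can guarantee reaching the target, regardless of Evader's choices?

3

A0 = {k}
A1: add {f, h, j} — f (Pursuer) has f→k; h (Pursuer) has h→k; j (Pursuer) has j→k.
A2: add {g} — g (Pursuer) has g→f.
A3: add {i} — i (Evader): all of {g, j, k} already in.
A3 = all vertices. Fixed point.
i enters the attractor at level 3, so Pursuer can force the target in 3 moves from there.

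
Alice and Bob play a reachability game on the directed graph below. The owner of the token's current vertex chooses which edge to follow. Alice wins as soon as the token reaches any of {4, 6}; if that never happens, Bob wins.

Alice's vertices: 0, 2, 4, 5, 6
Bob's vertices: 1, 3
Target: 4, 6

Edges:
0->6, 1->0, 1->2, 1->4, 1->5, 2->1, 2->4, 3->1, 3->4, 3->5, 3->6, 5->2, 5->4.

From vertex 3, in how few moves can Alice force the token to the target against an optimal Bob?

3

A0 = {4, 6}
A1: add {0, 2, 5} — 0 (Alice) has 0→6; 2 (Alice) has 2→4; 5 (Alice) has 5→4.
A2: add {1} — 1 (Bob): all of {0, 2, 4, 5} already in.
A3: add {3} — 3 (Bob): all of {1, 4, 5, 6} already in.
A3 = all vertices. Fixed point.
3 enters the attractor at level 3, so Alice can force the target in 3 moves from there.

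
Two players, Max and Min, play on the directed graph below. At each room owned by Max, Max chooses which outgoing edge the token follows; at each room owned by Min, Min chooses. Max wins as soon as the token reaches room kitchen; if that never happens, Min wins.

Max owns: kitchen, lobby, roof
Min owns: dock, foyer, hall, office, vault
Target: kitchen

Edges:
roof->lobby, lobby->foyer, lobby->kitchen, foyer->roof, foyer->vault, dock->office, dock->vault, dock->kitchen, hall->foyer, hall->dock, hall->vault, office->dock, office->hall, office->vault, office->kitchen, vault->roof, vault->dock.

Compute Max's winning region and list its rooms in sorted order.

A0 = {kitchen}
A1: add {lobby} — lobby (Max) has lobby→kitchen.
A2: add {roof} — roof (Max) has roof→lobby.
A3 = A2; e.g. foyer (Min) can still go to vault. Fixed point.
Max's winning region = {kitchen, lobby, roof}.

kitchen, lobby, roof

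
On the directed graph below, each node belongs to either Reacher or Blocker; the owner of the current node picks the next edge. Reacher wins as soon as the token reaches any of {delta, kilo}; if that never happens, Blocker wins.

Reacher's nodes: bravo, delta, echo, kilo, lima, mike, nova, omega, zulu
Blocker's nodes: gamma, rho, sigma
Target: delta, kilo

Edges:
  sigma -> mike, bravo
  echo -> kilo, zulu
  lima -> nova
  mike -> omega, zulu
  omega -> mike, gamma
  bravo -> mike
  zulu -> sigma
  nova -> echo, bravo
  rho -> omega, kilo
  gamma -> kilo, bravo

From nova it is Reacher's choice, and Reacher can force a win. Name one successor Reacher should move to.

A0 = {delta, kilo}
A1: add {echo} — echo (Reacher) has echo→kilo.
A2: add {nova} — nova (Reacher) has nova→echo.
A3: add {lima} — lima (Reacher) has lima→nova.
A4 = A3; e.g. sigma (Blocker) can still go to mike. Fixed point.
From nova, successor echo is in the attractor (rank 1); the other successor bravo is not.

echo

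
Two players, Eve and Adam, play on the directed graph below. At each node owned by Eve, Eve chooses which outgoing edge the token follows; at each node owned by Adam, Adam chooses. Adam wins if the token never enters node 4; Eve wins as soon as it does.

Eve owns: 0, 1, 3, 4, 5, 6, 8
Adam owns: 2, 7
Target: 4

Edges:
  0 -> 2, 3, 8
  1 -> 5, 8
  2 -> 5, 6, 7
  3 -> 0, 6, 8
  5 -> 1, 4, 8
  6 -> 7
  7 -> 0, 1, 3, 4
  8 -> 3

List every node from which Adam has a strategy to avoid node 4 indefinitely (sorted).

0, 2, 3, 6, 7, 8

A0 = {4}
A1: add {5} — 5 (Eve) has 5→4.
A2: add {1} — 1 (Eve) has 1→5.
A3 = A2; e.g. 0 (Eve) has no edge into A2. Fixed point.
Eve's attractor = {1, 4, 5}; Adam avoids the target exactly from the complement.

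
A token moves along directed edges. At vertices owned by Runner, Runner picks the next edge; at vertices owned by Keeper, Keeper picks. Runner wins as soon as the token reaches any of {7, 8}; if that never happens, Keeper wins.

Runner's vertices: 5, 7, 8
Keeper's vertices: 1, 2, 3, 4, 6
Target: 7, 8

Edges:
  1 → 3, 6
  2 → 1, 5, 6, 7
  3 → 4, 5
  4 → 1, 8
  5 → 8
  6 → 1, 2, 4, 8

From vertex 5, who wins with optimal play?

A0 = {7, 8}
A1: add {5} — 5 (Runner) has 5→8.
A2 = A1; e.g. 1 (Keeper) can still go to 3. Fixed point.
5 ∈ A1, so Runner can force the target.

Runner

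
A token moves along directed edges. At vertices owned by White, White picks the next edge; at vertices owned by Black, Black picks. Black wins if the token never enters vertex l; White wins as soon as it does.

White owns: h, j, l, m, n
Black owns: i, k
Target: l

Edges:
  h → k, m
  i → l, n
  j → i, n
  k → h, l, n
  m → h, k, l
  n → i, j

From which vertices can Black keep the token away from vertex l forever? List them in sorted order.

i, j, k, n

A0 = {l}
A1: add {m} — m (White) has m→l.
A2: add {h} — h (White) has h→m.
A3 = A2; e.g. i (Black) can still go to n. Fixed point.
White's attractor = {h, l, m}; Black avoids the target exactly from the complement.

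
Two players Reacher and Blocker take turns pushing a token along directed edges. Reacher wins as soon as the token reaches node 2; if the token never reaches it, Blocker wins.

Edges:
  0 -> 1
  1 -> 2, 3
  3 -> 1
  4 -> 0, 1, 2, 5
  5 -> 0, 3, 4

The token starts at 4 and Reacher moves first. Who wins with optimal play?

Track states (vertex, player-to-move).
A0 = {(2,Reacher), (2,Blocker)}
A1: add {(1,Reacher), (4,Reacher)}.
(4,Reacher) ∈ A1 ⇒ Reacher forces the target.

Reacher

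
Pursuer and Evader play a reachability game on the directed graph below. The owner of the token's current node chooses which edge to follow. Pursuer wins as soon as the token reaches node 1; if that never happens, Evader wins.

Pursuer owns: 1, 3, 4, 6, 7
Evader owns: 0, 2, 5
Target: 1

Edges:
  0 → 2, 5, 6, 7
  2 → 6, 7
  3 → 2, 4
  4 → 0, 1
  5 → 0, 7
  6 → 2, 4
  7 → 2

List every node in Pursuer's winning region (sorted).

A0 = {1}
A1: add {4} — 4 (Pursuer) has 4→1.
A2: add {3, 6} — 3 (Pursuer) has 3→4; 6 (Pursuer) has 6→4.
A3 = A2; e.g. 0 (Evader) can still go to 2. Fixed point.
Pursuer's winning region = {1, 3, 4, 6}.

1, 3, 4, 6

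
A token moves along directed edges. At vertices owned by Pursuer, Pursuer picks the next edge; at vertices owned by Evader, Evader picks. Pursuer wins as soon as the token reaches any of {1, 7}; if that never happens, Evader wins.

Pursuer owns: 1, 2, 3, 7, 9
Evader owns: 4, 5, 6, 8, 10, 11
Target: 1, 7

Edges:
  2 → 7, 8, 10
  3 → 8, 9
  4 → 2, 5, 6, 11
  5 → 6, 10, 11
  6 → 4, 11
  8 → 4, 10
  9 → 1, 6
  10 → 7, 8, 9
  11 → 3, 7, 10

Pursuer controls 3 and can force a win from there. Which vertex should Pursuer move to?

9

A0 = {1, 7}
A1: add {2, 9} — 2 (Pursuer) has 2→7; 9 (Pursuer) has 9→1.
A2: add {3} — 3 (Pursuer) has 3→9.
A3 = A2; e.g. 4 (Evader) can still go to 5. Fixed point.
From 3, successor 9 is in the attractor (rank 1); the other successor 8 is not.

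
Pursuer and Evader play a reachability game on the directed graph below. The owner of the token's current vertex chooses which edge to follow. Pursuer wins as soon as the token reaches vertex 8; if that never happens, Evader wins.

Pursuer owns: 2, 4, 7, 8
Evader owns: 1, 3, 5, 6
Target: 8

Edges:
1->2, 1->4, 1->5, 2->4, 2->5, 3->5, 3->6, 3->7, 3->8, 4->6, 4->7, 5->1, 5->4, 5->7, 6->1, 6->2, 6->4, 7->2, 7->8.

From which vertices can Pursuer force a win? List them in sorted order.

A0 = {8}
A1: add {7} — 7 (Pursuer) has 7→8.
A2: add {4} — 4 (Pursuer) has 4→7.
A3: add {2} — 2 (Pursuer) has 2→4.
A4 = A3; e.g. 1 (Evader) can still go to 5. Fixed point.
Pursuer's winning region = {2, 4, 7, 8}.

2, 4, 7, 8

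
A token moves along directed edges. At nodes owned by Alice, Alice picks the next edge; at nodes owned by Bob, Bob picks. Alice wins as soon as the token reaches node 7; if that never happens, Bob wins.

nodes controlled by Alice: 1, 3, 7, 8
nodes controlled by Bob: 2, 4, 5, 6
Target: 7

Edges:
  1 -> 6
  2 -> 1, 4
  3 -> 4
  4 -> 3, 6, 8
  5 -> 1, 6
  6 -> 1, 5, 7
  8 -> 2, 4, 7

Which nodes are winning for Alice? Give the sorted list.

A0 = {7}
A1: add {8} — 8 (Alice) has 8→7.
A2 = A1; e.g. 1 (Alice) has no edge into A1. Fixed point.
Alice's winning region = {7, 8}.

7, 8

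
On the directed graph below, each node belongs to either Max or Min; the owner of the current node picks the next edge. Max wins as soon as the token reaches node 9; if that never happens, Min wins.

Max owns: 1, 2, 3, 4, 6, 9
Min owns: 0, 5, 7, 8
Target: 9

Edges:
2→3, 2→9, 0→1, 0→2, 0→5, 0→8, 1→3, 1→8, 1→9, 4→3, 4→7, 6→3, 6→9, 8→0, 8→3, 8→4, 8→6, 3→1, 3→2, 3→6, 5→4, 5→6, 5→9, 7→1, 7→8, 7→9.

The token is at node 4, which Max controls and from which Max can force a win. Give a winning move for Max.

3

A0 = {9}
A1: add {1, 2, 6} — 1 (Max) has 1→9; 2 (Max) has 2→9; 6 (Max) has 6→9.
A2: add {3} — 3 (Max) has 3→1.
A3: add {4} — 4 (Max) has 4→3.
A4: add {5} — 5 (Min): all of {4, 6, 9} already in.
A5 = A4; e.g. 0 (Min) can still go to 8. Fixed point.
From 4, successor 3 is in the attractor (rank 2); the other successor 7 is not.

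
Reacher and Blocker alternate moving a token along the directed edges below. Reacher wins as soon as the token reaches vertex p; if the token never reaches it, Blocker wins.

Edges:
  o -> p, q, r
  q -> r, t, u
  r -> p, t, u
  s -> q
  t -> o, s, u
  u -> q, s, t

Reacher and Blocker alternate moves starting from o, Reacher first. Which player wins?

Track states (vertex, player-to-move).
A0 = {(p,Reacher), (p,Blocker)}
A1: add {(o,Reacher), (r,Reacher)}.
(o,Reacher) ∈ A1 ⇒ Reacher forces the target.

Reacher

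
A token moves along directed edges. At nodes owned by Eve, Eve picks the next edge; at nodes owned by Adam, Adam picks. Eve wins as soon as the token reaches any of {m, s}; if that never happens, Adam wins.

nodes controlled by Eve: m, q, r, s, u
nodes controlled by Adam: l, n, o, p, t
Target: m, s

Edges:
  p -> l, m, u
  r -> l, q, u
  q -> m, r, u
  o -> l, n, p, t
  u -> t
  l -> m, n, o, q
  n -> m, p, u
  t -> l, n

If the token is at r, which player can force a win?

A0 = {m, s}
A1: add {q} — q (Eve) has q→m.
A2: add {r} — r (Eve) has r→q.
A3 = A2; e.g. l (Adam) can still go to n. Fixed point.
r ∈ A2, so Eve can force the target.

Eve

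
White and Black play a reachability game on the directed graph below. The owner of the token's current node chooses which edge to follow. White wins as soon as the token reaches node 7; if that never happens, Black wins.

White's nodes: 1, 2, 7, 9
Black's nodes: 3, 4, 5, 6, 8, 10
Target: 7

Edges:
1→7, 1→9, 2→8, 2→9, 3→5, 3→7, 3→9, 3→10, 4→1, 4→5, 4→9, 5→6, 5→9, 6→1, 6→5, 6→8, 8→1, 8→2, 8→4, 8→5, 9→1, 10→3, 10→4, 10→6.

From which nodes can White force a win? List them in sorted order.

1, 2, 7, 9

A0 = {7}
A1: add {1} — 1 (White) has 1→7.
A2: add {9} — 9 (White) has 9→1.
A3: add {2} — 2 (White) has 2→9.
A4 = A3; e.g. 3 (Black) can still go to 5. Fixed point.
White's winning region = {1, 2, 7, 9}.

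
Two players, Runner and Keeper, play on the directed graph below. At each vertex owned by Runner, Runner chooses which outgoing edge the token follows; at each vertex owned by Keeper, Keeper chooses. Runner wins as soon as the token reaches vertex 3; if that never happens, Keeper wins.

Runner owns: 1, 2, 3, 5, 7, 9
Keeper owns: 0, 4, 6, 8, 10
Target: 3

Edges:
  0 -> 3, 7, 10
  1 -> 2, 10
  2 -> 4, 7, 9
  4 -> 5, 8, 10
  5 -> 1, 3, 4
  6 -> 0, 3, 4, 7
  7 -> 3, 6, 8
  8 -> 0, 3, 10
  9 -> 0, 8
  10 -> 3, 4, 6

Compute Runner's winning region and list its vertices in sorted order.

A0 = {3}
A1: add {5, 7} — 5 (Runner) has 5→3; 7 (Runner) has 7→3.
A2: add {2} — 2 (Runner) has 2→7.
A3: add {1} — 1 (Runner) has 1→2.
A4 = A3; e.g. 0 (Keeper) can still go to 10. Fixed point.
Runner's winning region = {1, 2, 3, 5, 7}.

1, 2, 3, 5, 7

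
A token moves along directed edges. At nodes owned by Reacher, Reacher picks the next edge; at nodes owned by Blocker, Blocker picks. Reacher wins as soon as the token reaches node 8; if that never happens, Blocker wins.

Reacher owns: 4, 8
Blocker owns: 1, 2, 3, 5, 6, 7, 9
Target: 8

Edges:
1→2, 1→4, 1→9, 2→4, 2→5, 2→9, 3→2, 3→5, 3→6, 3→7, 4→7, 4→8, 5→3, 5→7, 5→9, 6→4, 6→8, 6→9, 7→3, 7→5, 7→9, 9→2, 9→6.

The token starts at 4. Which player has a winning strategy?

Reacher

A0 = {8}
A1: add {4} — 4 (Reacher) has 4→8.
A2 = A1; e.g. 1 (Blocker) can still go to 2. Fixed point.
4 ∈ A1, so Reacher can force the target.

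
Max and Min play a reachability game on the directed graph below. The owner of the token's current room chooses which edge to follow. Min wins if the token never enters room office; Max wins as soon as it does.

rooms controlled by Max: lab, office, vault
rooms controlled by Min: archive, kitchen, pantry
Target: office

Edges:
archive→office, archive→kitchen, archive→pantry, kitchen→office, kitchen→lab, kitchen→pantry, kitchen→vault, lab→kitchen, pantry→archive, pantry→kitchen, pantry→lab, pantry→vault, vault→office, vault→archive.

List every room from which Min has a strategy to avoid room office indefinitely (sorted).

archive, kitchen, lab, pantry

A0 = {office}
A1: add {vault} — vault (Max) has vault→office.
A2 = A1; e.g. archive (Min) can still go to kitchen. Fixed point.
Max's attractor = {office, vault}; Min avoids the target exactly from the complement.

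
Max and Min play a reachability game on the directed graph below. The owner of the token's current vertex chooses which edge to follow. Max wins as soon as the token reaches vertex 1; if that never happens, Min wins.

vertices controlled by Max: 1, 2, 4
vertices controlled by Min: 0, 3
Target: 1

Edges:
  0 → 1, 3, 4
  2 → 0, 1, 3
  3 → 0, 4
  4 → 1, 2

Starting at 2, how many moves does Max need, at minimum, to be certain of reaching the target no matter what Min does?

1

A0 = {1}
A1: add {2, 4} — 2 (Max) has 2→1; 4 (Max) has 4→1.
A2 = A1; e.g. 0 (Min) can still go to 3. Fixed point.
2 enters the attractor at level 1, so Max can force the target in 1 move from there.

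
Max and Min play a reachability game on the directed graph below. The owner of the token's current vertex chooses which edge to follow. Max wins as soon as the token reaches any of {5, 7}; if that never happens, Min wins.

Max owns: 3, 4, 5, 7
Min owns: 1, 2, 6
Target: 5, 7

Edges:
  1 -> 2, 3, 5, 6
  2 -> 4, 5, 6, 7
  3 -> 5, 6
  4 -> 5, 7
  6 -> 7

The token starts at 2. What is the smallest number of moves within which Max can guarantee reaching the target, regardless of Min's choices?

2

A0 = {5, 7}
A1: add {3, 4, 6} — 3 (Max) has 3→5; 4 (Max) has 4→5; 6 (Min): all of {7} already in.
A2: add {2} — 2 (Min): all of {4, 5, 6, 7} already in.
2 enters the attractor at level 2, so Max can force the target in 2 moves from there.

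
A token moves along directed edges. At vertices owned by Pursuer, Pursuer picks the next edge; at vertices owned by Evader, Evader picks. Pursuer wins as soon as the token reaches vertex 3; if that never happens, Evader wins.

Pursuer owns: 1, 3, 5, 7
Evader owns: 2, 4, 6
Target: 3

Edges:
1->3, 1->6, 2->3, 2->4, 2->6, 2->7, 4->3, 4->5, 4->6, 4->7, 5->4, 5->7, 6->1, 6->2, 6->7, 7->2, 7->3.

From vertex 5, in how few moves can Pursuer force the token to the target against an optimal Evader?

2

A0 = {3}
A1: add {1, 7} — 1 (Pursuer) has 1→3; 7 (Pursuer) has 7→3.
A2: add {5} — 5 (Pursuer) has 5→7.
A3 = A2; e.g. 2 (Evader) can still go to 4. Fixed point.
5 enters the attractor at level 2, so Pursuer can force the target in 2 moves from there.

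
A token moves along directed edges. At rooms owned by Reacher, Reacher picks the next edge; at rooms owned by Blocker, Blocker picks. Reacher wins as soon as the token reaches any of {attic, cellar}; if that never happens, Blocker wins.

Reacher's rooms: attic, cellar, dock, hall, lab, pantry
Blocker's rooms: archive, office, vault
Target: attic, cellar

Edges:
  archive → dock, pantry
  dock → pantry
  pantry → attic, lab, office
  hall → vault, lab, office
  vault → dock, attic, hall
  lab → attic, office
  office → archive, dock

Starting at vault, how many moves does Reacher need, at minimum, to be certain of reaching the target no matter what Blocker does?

A0 = {attic, cellar}
A1: add {lab, pantry} — pantry (Reacher) has pantry→attic; lab (Reacher) has lab→attic.
A2: add {dock, hall} — dock (Reacher) has dock→pantry; hall (Reacher) has hall→lab.
A3: add {archive, vault} — archive (Blocker): all of {dock, pantry} already in; vault (Blocker): all of {dock, attic, hall} already in.
vault enters the attractor at level 3, so Reacher can force the target in 3 moves from there.

3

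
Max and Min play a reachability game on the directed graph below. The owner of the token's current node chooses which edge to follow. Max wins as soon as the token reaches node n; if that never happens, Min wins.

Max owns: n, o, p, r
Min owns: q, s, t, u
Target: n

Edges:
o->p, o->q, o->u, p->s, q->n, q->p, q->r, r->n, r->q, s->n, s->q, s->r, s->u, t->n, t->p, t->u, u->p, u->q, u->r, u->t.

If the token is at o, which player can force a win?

Min

A0 = {n}
A1: add {r} — r (Max) has r→n.
A2 = A1; e.g. o (Max) has no edge into A1. Fixed point.
o never enters the attractor, so Min can avoid the target forever.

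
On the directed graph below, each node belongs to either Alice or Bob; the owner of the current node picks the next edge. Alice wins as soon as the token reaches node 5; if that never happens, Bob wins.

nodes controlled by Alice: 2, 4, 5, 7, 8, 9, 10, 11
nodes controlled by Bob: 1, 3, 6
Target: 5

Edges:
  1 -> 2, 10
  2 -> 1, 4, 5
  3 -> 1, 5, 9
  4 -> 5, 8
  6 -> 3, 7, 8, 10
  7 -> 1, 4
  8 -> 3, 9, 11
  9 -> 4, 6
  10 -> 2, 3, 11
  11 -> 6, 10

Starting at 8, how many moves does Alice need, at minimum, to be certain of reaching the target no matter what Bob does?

3

A0 = {5}
A1: add {2, 4} — 2 (Alice) has 2→5; 4 (Alice) has 4→5.
A2: add {7, 9, 10} — 7 (Alice) has 7→4; 9 (Alice) has 9→4; 10 (Alice) has 10→2.
A3: add {1, 8, 11} — 1 (Bob): all of {2, 10} already in; 8 (Alice) has 8→9; 11 (Alice) has 11→10.
8 enters the attractor at level 3, so Alice can force the target in 3 moves from there.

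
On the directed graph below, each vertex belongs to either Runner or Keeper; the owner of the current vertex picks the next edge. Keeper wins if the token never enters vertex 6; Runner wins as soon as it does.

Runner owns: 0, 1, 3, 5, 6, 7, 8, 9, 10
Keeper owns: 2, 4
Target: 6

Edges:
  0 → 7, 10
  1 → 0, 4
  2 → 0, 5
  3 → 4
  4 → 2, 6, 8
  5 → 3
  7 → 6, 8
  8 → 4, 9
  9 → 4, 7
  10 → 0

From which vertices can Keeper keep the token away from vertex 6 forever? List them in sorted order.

2, 3, 4, 5

A0 = {6}
A1: add {7} — 7 (Runner) has 7→6.
A2: add {0, 9} — 0 (Runner) has 0→7; 9 (Runner) has 9→7.
A3: add {1, 8, 10} — 1 (Runner) has 1→0; 8 (Runner) has 8→9; 10 (Runner) has 10→0.
A4 = A3; e.g. 2 (Keeper) can still go to 5. Fixed point.
Runner's attractor = {0, 1, 6, 7, 8, 9, 10}; Keeper avoids the target exactly from the complement.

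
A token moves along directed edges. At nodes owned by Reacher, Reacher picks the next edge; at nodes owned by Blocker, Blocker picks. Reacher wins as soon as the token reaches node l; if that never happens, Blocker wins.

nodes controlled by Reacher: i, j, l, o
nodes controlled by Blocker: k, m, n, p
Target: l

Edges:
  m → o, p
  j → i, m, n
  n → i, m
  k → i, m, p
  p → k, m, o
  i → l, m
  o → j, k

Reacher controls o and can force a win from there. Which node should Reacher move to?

A0 = {l}
A1: add {i} — i (Reacher) has i→l.
A2: add {j} — j (Reacher) has j→i.
A3: add {o} — o (Reacher) has o→j.
A4 = A3; e.g. k (Blocker) can still go to m. Fixed point.
From o, successor j is in the attractor (rank 2); the other successor k is not.

j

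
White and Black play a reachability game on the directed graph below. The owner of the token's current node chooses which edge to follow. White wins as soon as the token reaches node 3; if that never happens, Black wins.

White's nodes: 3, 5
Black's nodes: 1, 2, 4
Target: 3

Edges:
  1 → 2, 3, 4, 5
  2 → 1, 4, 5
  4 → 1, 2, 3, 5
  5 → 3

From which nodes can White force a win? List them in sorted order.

3, 5

A0 = {3}
A1: add {5} — 5 (White) has 5→3.
A2 = A1; e.g. 1 (Black) can still go to 2. Fixed point.
White's winning region = {3, 5}.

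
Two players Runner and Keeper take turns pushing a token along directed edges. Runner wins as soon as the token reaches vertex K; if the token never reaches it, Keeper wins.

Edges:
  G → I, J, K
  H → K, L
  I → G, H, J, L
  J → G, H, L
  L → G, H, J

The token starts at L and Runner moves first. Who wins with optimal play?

Keeper

Track states (vertex, player-to-move).
A0 = {(K,Runner), (K,Keeper)}
A1: add {(G,Runner), (H,Runner)}.
A2 = A1; e.g. (G,Keeper) stays out. (L,Runner) never enters ⇒ Keeper avoids the target.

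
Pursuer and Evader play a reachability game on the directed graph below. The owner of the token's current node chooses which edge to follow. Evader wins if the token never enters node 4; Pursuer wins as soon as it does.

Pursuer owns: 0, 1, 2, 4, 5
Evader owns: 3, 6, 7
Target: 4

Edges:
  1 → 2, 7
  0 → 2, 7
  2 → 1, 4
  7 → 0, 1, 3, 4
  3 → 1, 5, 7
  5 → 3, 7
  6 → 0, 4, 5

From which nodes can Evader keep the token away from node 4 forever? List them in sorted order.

A0 = {4}
A1: add {2} — 2 (Pursuer) has 2→4.
A2: add {0, 1} — 0 (Pursuer) has 0→2; 1 (Pursuer) has 1→2.
A3 = A2; e.g. 3 (Evader) can still go to 5. Fixed point.
Pursuer's attractor = {0, 1, 2, 4}; Evader avoids the target exactly from the complement.

3, 5, 6, 7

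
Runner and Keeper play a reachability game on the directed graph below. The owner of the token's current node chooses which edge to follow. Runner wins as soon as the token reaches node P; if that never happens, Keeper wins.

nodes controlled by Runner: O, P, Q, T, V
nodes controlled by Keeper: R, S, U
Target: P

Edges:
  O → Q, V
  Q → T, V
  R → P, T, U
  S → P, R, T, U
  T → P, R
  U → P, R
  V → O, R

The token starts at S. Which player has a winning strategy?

A0 = {P}
A1: add {T} — T (Runner) has T→P.
A2: add {Q} — Q (Runner) has Q→T.
A3: add {O} — O (Runner) has O→Q.
A4: add {V} — V (Runner) has V→O.
A5 = A4; e.g. R (Keeper) can still go to U. Fixed point.
S never enters the attractor, so Keeper can avoid the target forever.

Keeper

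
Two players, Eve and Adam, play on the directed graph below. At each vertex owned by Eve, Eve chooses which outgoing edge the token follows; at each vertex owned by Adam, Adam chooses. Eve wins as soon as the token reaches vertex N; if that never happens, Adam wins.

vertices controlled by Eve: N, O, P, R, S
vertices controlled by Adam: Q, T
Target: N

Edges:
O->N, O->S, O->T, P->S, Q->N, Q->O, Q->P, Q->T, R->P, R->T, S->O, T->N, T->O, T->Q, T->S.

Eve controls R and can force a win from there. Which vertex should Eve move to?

A0 = {N}
A1: add {O} — O (Eve) has O→N.
A2: add {S} — S (Eve) has S→O.
A3: add {P} — P (Eve) has P→S.
A4: add {R} — R (Eve) has R→P.
A5 = A4; e.g. Q (Adam) can still go to T. Fixed point.
From R, successor P is in the attractor (rank 3); the other successor T is not.

P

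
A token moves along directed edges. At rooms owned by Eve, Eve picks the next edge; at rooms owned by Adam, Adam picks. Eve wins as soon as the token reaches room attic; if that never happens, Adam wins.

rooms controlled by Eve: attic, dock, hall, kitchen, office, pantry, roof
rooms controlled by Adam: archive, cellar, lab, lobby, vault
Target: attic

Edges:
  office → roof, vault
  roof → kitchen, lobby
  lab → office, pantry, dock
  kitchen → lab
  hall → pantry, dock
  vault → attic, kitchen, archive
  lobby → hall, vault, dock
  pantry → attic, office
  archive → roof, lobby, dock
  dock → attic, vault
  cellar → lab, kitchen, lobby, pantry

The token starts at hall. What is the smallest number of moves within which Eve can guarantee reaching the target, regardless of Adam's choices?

2

A0 = {attic}
A1: add {dock, pantry} — pantry (Eve) has pantry→attic; dock (Eve) has dock→attic.
A2: add {hall} — hall (Eve) has hall→pantry.
A3 = A2; e.g. office (Eve) has no edge into A2. Fixed point.
hall enters the attractor at level 2, so Eve can force the target in 2 moves from there.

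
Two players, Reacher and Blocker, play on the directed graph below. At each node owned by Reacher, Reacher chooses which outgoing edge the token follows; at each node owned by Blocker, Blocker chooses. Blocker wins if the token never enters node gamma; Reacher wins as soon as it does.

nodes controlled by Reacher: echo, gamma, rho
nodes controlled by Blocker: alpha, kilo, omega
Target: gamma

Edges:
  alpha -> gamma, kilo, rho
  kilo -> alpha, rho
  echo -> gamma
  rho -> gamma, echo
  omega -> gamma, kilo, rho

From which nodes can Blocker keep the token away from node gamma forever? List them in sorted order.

alpha, kilo, omega

A0 = {gamma}
A1: add {echo, rho} — echo (Reacher) has echo→gamma; rho (Reacher) has rho→gamma.
A2 = A1; e.g. alpha (Blocker) can still go to kilo. Fixed point.
Reacher's attractor = {echo, gamma, rho}; Blocker avoids the target exactly from the complement.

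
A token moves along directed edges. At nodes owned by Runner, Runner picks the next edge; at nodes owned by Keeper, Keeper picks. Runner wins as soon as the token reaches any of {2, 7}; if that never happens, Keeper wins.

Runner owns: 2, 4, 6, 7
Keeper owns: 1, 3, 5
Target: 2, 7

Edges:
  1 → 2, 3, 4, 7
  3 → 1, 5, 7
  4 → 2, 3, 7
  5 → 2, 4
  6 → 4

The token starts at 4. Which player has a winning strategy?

Runner

A0 = {2, 7}
A1: add {4} — 4 (Runner) has 4→2.
4 ∈ A1, so Runner can force the target.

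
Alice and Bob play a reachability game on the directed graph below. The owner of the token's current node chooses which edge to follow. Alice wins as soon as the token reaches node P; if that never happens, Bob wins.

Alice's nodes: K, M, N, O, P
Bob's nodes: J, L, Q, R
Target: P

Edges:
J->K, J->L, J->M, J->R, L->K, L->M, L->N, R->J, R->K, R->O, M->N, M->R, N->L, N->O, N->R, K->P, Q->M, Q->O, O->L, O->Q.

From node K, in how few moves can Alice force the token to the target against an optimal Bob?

A0 = {P}
A1: add {K} — K (Alice) has K→P.
A2 = A1; e.g. J (Bob) can still go to L. Fixed point.
K enters the attractor at level 1, so Alice can force the target in 1 move from there.

1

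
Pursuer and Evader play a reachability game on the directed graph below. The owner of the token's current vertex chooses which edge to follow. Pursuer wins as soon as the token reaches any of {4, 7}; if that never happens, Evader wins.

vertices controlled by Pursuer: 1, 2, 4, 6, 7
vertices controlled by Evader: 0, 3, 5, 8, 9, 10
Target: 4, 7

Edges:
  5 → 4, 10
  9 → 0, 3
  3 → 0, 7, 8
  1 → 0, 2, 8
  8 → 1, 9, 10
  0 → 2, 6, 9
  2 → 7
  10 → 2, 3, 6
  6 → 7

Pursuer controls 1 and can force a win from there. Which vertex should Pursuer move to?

A0 = {4, 7}
A1: add {2, 6} — 2 (Pursuer) has 2→7; 6 (Pursuer) has 6→7.
A2: add {1} — 1 (Pursuer) has 1→2.
A3 = A2; e.g. 0 (Evader) can still go to 9. Fixed point.
From 1, successor 2 is in the attractor (rank 1); the other successors 0, 8 are not.

2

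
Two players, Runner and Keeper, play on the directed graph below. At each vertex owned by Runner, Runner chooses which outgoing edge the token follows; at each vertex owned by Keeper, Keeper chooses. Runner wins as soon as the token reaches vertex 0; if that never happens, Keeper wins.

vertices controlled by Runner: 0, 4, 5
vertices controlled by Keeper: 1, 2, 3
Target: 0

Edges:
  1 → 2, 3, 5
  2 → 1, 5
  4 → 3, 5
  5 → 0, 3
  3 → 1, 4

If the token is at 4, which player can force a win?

A0 = {0}
A1: add {5} — 5 (Runner) has 5→0.
A2: add {4} — 4 (Runner) has 4→5.
A3 = A2; e.g. 1 (Keeper) can still go to 2. Fixed point.
4 ∈ A2, so Runner can force the target.

Runner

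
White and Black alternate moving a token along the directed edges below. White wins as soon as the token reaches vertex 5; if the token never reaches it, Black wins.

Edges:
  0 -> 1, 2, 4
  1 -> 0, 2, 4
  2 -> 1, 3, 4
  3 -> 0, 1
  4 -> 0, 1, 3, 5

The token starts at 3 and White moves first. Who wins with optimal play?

Black

Track states (vertex, player-to-move).
A0 = {(5,White), (5,Black)}
A1: add {(4,White)}.
A2 = A1; e.g. (0,White) stays out. (3,White) never enters ⇒ Black avoids the target.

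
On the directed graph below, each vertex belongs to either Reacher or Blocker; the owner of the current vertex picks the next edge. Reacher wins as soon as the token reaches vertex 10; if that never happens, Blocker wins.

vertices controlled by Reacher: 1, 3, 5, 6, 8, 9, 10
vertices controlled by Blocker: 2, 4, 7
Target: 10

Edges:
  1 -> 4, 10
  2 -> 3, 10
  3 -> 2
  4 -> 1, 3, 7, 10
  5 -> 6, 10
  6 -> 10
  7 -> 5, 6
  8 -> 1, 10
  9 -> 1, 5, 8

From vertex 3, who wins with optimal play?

Blocker

A0 = {10}
A1: add {1, 5, 6, 8} — 1 (Reacher) has 1→10; 5 (Reacher) has 5→10; 6 (Reacher) has 6→10; 8 (Reacher) has 8→10.
A2: add {7, 9} — 7 (Blocker): all of {5, 6} already in; 9 (Reacher) has 9→1.
A3 = A2; e.g. 2 (Blocker) can still go to 3. Fixed point.
3 never enters the attractor, so Blocker can avoid the target forever.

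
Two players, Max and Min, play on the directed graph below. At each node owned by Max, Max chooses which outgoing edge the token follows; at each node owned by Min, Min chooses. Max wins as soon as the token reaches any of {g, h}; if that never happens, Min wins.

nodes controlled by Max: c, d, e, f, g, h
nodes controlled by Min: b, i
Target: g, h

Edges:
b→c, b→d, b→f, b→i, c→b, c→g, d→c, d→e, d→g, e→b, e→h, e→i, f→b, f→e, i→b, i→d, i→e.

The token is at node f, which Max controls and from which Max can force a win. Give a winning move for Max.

A0 = {g, h}
A1: add {c, d, e} — c (Max) has c→g; d (Max) has d→g; e (Max) has e→h.
A2: add {f} — f (Max) has f→e.
A3 = A2; e.g. b (Min) can still go to i. Fixed point.
From f, successor e is in the attractor (rank 1); the other successor b is not.

e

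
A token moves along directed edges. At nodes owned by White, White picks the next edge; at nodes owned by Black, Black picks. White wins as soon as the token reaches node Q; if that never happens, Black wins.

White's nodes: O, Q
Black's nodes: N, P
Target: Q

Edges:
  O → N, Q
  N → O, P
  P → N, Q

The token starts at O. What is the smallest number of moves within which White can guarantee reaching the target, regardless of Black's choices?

1

A0 = {Q}
A1: add {O} — O (White) has O→Q.
A2 = A1; e.g. N (Black) can still go to P. Fixed point.
O enters the attractor at level 1, so White can force the target in 1 move from there.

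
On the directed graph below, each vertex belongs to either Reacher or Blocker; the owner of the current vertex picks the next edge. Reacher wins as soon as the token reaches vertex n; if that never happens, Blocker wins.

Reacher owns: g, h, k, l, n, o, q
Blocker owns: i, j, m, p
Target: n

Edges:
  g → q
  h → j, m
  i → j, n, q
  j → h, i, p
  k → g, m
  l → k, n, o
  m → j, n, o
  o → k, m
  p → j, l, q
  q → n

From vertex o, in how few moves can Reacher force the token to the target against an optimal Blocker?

A0 = {n}
A1: add {l, q} — l (Reacher) has l→n; q (Reacher) has q→n.
A2: add {g} — g (Reacher) has g→q.
A3: add {k} — k (Reacher) has k→g.
A4: add {o} — o (Reacher) has o→k.
A5 = A4; e.g. h (Reacher) has no edge into A4. Fixed point.
o enters the attractor at level 4, so Reacher can force the target in 4 moves from there.

4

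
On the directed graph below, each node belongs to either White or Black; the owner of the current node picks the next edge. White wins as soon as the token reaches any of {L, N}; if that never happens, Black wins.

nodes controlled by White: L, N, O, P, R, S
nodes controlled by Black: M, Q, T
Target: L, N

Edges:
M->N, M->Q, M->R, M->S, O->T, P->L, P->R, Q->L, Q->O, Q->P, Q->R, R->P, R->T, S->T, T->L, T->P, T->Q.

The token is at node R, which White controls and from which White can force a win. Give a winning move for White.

A0 = {L, N}
A1: add {P} — P (White) has P→L.
A2: add {R} — R (White) has R→P.
A3 = A2; e.g. M (Black) can still go to Q. Fixed point.
From R, successor P is in the attractor (rank 1); the other successor T is not.

P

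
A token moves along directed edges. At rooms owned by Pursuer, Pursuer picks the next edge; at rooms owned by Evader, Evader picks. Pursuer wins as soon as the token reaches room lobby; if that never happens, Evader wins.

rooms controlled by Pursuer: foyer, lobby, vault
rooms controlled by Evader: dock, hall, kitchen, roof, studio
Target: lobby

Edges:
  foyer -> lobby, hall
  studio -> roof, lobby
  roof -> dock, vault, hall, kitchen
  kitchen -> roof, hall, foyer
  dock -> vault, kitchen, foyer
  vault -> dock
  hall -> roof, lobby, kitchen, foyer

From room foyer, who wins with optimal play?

Pursuer

A0 = {lobby}
A1: add {foyer} — foyer (Pursuer) has foyer→lobby.
A2 = A1; e.g. roof (Evader) can still go to dock. Fixed point.
foyer ∈ A1, so Pursuer can force the target.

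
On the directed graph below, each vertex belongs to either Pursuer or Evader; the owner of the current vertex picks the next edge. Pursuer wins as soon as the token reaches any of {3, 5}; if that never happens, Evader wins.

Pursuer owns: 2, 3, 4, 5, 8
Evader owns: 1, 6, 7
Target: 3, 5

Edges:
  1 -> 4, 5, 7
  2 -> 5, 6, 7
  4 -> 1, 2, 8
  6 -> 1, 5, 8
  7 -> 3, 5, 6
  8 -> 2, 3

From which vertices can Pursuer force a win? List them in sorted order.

A0 = {3, 5}
A1: add {2, 8} — 2 (Pursuer) has 2→5; 8 (Pursuer) has 8→3.
A2: add {4} — 4 (Pursuer) has 4→2.
A3 = A2; e.g. 1 (Evader) can still go to 7. Fixed point.
Pursuer's winning region = {2, 3, 4, 5, 8}.

2, 3, 4, 5, 8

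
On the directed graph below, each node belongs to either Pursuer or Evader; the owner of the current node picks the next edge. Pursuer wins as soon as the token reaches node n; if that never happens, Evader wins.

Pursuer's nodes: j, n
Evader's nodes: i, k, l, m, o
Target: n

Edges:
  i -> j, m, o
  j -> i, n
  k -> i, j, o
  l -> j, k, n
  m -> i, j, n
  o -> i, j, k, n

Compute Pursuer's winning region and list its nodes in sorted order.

A0 = {n}
A1: add {j} — j (Pursuer) has j→n.
A2 = A1; e.g. i (Evader) can still go to m. Fixed point.
Pursuer's winning region = {j, n}.

j, n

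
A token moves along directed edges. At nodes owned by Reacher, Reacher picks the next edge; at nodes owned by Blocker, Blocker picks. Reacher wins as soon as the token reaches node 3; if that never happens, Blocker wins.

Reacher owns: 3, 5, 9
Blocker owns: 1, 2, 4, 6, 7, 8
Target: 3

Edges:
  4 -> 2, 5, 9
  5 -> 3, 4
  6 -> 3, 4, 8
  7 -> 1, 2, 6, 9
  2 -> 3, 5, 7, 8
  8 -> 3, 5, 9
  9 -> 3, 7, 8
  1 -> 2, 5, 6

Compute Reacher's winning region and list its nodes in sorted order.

3, 5, 8, 9

A0 = {3}
A1: add {5, 9} — 5 (Reacher) has 5→3; 9 (Reacher) has 9→3.
A2: add {8} — 8 (Blocker): all of {3, 5, 9} already in.
A3 = A2; e.g. 1 (Blocker) can still go to 2. Fixed point.
Reacher's winning region = {3, 5, 8, 9}.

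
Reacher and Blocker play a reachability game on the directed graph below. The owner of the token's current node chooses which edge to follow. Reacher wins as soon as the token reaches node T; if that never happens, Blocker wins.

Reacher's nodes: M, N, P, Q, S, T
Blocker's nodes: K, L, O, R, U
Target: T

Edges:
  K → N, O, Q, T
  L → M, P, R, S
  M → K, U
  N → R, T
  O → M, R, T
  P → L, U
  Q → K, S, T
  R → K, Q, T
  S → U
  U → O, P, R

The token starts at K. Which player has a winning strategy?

A0 = {T}
A1: add {N, Q} — N (Reacher) has N→T; Q (Reacher) has Q→T.
A2 = A1; e.g. K (Blocker) can still go to O. Fixed point.
K never enters the attractor, so Blocker can avoid the target forever.

Blocker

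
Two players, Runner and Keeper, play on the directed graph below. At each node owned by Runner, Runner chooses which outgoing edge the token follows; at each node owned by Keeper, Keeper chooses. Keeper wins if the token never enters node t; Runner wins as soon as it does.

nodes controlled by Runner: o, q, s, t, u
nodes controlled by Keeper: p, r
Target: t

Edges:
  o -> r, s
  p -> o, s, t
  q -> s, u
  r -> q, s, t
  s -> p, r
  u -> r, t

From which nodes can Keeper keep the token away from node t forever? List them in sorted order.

A0 = {t}
A1: add {u} — u (Runner) has u→t.
A2: add {q} — q (Runner) has q→u.
A3 = A2; e.g. o (Runner) has no edge into A2. Fixed point.
Runner's attractor = {q, t, u}; Keeper avoids the target exactly from the complement.

o, p, r, s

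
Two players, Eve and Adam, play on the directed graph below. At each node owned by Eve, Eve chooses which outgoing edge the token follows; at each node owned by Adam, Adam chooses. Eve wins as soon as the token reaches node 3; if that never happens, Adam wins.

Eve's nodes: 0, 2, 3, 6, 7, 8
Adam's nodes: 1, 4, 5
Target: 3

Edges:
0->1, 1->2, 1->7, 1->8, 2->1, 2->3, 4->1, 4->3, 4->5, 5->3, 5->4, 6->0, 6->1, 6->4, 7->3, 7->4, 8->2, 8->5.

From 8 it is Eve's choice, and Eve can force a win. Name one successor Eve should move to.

2

A0 = {3}
A1: add {2, 7} — 2 (Eve) has 2→3; 7 (Eve) has 7→3.
A2: add {8} — 8 (Eve) has 8→2.
A3: add {1} — 1 (Adam): all of {2, 7, 8} already in.
A4: add {0, 6} — 0 (Eve) has 0→1; 6 (Eve) has 6→1.
A5 = A4; e.g. 4 (Adam) can still go to 5. Fixed point.
From 8, successor 2 is in the attractor (rank 1); the other successor 5 is not.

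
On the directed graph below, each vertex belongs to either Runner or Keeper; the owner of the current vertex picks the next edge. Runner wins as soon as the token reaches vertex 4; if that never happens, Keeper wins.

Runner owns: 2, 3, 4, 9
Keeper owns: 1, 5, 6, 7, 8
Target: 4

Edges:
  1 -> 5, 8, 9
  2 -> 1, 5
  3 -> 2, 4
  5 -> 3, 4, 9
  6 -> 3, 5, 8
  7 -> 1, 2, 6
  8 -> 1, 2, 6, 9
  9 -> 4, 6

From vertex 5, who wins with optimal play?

A0 = {4}
A1: add {3, 9} — 3 (Runner) has 3→4; 9 (Runner) has 9→4.
A2: add {5} — 5 (Keeper): all of {3, 4, 9} already in.
5 ∈ A2, so Runner can force the target.

Runner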